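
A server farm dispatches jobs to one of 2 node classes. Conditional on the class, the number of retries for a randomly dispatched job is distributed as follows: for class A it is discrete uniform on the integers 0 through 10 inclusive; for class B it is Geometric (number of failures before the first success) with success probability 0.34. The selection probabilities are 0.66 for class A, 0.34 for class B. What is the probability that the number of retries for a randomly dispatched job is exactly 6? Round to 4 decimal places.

Conditional on each class, P(X = 6): A: 0.0909091; B: 0.0281023.
By total probability, P(X = 6) = 0.66·0.0909091 + 0.34·0.0281023 = 0.0695548.

0.0696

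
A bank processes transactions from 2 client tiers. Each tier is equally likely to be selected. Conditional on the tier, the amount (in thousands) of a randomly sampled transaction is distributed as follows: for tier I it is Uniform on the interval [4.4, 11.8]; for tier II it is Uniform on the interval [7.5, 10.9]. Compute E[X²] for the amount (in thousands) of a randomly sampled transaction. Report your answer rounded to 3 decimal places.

77.888

For each component E[X²] = Var + (mean)², giving I: 70.1733; II: 85.6033.
Overall E[X²] = 0.5·70.1733 + 0.5·85.6033 = 77.8883.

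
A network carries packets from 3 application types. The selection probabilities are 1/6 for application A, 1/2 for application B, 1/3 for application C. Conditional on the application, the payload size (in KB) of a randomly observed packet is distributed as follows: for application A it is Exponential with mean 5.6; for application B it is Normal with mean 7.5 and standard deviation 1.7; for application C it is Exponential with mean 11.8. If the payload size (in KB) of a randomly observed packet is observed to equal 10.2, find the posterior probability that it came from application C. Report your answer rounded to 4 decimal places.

Likelihoods f(10.2 | ·): A: 0.0288919; B: 0.0664828; C: 0.0357035.
Posterior ∝ prior × likelihood. Numerator for C: 0.333333·0.0357035 = 0.0119012.
Normalizing constant: 0.166667·0.0288919 + 0.5·0.0664828 + 0.333333·0.0357035 = 0.0499579.
P(C | observation) = 0.0119012 / 0.0499579 = 0.238224.

0.2382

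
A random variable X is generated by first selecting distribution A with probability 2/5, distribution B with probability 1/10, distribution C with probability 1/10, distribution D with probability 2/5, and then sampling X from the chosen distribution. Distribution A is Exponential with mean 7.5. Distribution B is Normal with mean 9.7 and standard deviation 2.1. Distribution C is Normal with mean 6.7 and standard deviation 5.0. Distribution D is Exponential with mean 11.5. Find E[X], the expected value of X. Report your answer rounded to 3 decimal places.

Component means — A: 7.5; B: 9.7; C: 6.7; D: 11.5.
E[X] = 0.4·7.5 + 0.1·9.7 + 0.1·6.7 + 0.4·11.5 = 9.24.

9.240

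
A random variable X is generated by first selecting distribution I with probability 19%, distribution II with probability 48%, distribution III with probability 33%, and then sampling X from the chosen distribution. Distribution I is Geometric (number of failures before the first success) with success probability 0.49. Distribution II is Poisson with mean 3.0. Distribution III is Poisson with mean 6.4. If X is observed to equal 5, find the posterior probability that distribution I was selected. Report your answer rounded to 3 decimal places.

Likelihoods P(X=5 | ·): I: 0.0169062; II: 0.100819; III: 0.148674.
Posterior ∝ prior × likelihood. Numerator for I: 0.19·0.0169062 = 0.00321219.
Normalizing constant: 0.19·0.0169062 + 0.48·0.100819 + 0.33·0.148674 = 0.100668.
P(I | observation) = 0.00321219 / 0.100668 = 0.0319089.

0.032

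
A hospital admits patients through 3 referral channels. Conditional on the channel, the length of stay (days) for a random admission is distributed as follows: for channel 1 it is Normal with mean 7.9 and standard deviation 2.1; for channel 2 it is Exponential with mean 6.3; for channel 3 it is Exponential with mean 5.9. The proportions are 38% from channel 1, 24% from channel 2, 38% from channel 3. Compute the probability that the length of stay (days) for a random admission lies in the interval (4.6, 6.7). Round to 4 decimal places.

Conditional on each channel, P(4.6 < X < 6.7): 1: 0.225813; 2: 0.136584; 3: 0.13733.
By total probability, P(4.6 < X < 6.7) = 0.38·0.225813 + 0.24·0.136584 + 0.38·0.13733 = 0.170775.

0.1708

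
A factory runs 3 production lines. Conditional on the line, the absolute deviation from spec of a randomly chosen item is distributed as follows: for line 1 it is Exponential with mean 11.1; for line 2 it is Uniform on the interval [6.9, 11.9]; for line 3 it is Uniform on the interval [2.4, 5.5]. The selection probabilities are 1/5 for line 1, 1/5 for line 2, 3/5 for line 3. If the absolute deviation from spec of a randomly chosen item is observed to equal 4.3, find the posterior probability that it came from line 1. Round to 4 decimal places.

Likelihoods f(4.3 | ·): 1: 0.0611557; 2: 0; 3: 0.322581.
Posterior ∝ prior × likelihood. Numerator for 1: 0.2·0.0611557 = 0.0122311.
Normalizing constant: 0.2·0.0611557 + 0.2·0 + 0.6·0.322581 = 0.20578.
P(1 | observation) = 0.0122311 / 0.20578 = 0.0594381.

0.0594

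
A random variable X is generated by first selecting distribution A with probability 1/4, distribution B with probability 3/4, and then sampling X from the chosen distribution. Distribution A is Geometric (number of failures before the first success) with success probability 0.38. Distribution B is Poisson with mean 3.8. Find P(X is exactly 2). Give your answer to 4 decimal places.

Conditional on each component, P(X = 2): A: 0.146072; B: 0.161517.
By total probability, P(X = 2) = 0.25·0.146072 + 0.75·0.161517 = 0.157656.

0.1577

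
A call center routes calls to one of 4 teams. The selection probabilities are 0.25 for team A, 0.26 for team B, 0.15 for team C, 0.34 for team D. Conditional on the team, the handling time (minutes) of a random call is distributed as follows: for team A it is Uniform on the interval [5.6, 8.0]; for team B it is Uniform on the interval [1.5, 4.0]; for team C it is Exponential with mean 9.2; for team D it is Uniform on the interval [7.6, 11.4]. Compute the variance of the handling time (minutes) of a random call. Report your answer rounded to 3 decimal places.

Per component, A: μ=6.8, E[X²]=46.72; B: μ=2.75, E[X²]=8.08333; C: μ=9.2, E[X²]=169.28; D: μ=9.5, E[X²]=91.4533.
E[X] = 0.25·6.8 + 0.26·2.75 + 0.15·9.2 + 0.34·9.5 = 7.025.
E[X²] = 0.25·46.72 + 0.26·8.08333 + 0.15·169.28 + 0.34·91.4533 = 70.2678.
Var(X) = E[X²] − (E[X])² = 70.2678 − 49.3506 = 20.9172.

20.917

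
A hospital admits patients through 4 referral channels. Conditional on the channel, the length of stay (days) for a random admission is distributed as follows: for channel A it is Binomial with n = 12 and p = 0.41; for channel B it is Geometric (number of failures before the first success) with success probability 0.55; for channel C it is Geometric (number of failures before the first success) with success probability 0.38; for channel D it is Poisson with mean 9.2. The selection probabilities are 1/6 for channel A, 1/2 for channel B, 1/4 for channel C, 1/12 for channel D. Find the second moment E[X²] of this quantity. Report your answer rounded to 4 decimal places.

15.1556

For each component E[X²] = Var + (mean)², giving A: 27.1092; B: 2.15702; C: 6.95568; D: 93.84.
Overall E[X²] = 0.166667·27.1092 + 0.5·2.15702 + 0.25·6.95568 + 0.0833333·93.84 = 15.1556.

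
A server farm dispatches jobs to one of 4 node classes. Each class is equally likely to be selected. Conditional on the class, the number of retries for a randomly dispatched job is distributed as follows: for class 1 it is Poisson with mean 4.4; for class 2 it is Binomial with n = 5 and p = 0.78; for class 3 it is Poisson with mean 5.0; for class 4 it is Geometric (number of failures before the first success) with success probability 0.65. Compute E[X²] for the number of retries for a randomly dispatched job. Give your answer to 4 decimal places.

For each component E[X²] = Var + (mean)², giving 1: 23.76; 2: 16.068; 3: 30; 4: 1.11834.
Overall E[X²] = 0.25·23.76 + 0.25·16.068 + 0.25·30 + 0.25·1.11834 = 17.7366.

17.7366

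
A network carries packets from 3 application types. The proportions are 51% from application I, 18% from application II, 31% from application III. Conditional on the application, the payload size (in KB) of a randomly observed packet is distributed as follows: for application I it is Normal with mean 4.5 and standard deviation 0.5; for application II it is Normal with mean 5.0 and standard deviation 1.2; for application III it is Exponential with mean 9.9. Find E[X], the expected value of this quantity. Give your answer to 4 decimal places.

Component means — I: 4.5; II: 5; III: 9.9.
E[X] = 0.51·4.5 + 0.18·5 + 0.31·9.9 = 6.264.

6.2640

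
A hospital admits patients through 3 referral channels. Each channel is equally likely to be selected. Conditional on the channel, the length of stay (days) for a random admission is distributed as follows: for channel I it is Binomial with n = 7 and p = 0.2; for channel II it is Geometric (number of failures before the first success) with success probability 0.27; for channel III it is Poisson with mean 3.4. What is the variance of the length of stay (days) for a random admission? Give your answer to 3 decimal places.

5.532

Per component, I: μ=1.4, E[X²]=3.08; II: μ=2.7037, E[X²]=17.3237; III: μ=3.4, E[X²]=14.96.
E[X] = 0.333333·1.4 + 0.333333·2.7037 + 0.333333·3.4 = 2.50123.
E[X²] = 0.333333·3.08 + 0.333333·17.3237 + 0.333333·14.96 = 11.7879.
Var(X) = E[X²] − (E[X])² = 11.7879 − 6.25617 = 5.53174.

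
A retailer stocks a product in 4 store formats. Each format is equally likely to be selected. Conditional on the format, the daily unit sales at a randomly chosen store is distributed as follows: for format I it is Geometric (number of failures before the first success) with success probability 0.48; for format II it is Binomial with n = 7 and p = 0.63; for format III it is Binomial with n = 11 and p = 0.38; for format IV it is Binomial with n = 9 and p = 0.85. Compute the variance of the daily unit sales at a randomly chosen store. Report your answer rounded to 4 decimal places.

7.3050

Per component, I: μ=1.08333, E[X²]=3.43056; II: μ=4.41, E[X²]=21.0798; III: μ=4.18, E[X²]=20.064; IV: μ=7.65, E[X²]=59.67.
E[X] = 0.25·1.08333 + 0.25·4.41 + 0.25·4.18 + 0.25·7.65 = 4.33083.
E[X²] = 0.25·3.43056 + 0.25·21.0798 + 0.25·20.064 + 0.25·59.67 = 26.0611.
Var(X) = E[X²] − (E[X])² = 26.0611 − 18.7561 = 7.30497.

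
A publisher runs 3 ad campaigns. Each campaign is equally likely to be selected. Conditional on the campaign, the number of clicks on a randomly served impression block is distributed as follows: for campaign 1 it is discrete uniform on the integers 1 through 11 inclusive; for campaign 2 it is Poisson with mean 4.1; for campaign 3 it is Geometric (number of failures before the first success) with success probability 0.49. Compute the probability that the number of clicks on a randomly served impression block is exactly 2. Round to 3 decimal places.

Conditional on each campaign, P(X = 2): 1: 0.0909091; 2: 0.139293; 3: 0.127449.
By total probability, P(X = 2) = 0.333333·0.0909091 + 0.333333·0.139293 + 0.333333·0.127449 = 0.119217.

0.119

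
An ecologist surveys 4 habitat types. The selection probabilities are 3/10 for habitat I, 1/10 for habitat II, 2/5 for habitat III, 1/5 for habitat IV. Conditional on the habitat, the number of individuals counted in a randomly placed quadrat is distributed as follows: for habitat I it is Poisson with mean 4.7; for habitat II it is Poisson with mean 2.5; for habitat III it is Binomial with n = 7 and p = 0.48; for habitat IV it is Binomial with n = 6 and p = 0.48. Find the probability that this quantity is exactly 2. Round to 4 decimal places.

0.1799

Conditional on each habitat, P(X = 2): I: 0.100457; II: 0.256516; III: 0.183958; IV: 0.252689.
By total probability, P(X = 2) = 0.3·0.100457 + 0.1·0.256516 + 0.4·0.183958 + 0.2·0.252689 = 0.17991.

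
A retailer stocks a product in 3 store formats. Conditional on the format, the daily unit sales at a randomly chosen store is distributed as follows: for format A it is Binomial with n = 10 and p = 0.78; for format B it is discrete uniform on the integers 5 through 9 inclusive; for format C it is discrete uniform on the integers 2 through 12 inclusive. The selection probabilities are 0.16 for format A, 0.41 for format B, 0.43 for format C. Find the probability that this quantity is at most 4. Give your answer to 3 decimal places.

0.119

Conditional on each format, P(X ≤ 4): A: 0.0103936; B: 0; C: 0.272727.
By total probability, P(X ≤ 4) = 0.16·0.0103936 + 0.41·0 + 0.43·0.272727 = 0.118936.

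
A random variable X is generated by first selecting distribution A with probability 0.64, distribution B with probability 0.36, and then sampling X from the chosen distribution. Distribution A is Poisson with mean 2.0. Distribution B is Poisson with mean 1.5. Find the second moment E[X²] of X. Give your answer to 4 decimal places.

For each component E[X²] = Var + (mean)², giving A: 6; B: 3.75.
Overall E[X²] = 0.64·6 + 0.36·3.75 = 5.19.

5.1900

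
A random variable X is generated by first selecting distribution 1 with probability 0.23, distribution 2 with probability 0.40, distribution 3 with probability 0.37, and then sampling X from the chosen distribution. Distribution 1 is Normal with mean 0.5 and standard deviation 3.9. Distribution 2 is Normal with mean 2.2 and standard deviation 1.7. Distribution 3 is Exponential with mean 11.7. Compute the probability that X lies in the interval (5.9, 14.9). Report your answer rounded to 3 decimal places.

0.145

Conditional on each component, P(5.9 < X < 14.9): 1: 0.0829739; 2: 0.01476; 3: 0.324095.
By total probability, P(5.9 < X < 14.9) = 0.23·0.0829739 + 0.4·0.01476 + 0.37·0.324095 = 0.144903.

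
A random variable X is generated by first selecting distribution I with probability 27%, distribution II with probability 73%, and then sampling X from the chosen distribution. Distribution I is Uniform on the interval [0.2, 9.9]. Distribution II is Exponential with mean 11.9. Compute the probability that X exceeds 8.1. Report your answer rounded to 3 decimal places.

0.420

Conditional on each component, P(X > 8.1): I: 0.185567; II: 0.506277.
By total probability, P(X > 8.1) = 0.27·0.185567 + 0.73·0.506277 = 0.419685.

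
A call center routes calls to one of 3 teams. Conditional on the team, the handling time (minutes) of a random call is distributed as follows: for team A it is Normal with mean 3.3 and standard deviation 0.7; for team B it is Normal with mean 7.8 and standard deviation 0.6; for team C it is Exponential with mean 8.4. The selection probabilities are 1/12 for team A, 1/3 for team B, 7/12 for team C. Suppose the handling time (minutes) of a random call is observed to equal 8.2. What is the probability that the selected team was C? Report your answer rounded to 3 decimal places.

0.128

Likelihoods f(8.2 | ·): A: 1.30496e-11; B: 0.532413; C: 0.0448504.
Posterior ∝ prior × likelihood. Numerator for C: 0.583333·0.0448504 = 0.0261627.
Normalizing constant: 0.0833333·1.30496e-11 + 0.333333·0.532413 + 0.583333·0.0448504 = 0.203634.
P(C | observation) = 0.0261627 / 0.203634 = 0.128479.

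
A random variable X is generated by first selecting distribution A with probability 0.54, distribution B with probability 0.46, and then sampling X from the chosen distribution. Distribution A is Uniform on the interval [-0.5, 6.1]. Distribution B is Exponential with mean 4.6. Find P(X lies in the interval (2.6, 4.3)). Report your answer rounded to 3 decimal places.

Conditional on each component, P(2.6 < X < 4.3): A: 0.257576; B: 0.175565.
By total probability, P(2.6 < X < 4.3) = 0.54·0.257576 + 0.46·0.175565 = 0.219851.

0.220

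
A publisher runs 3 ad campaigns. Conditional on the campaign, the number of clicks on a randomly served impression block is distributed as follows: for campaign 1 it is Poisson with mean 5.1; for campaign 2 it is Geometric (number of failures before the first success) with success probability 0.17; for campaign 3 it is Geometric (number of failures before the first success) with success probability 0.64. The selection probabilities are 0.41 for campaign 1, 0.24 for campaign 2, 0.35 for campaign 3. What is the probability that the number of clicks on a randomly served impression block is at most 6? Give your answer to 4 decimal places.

0.8310

Conditional on each campaign, P(X ≤ 6): 1: 0.74742; 2: 0.728639; 3: 0.999216.
By total probability, P(X ≤ 6) = 0.41·0.74742 + 0.24·0.728639 + 0.35·0.999216 = 0.831041.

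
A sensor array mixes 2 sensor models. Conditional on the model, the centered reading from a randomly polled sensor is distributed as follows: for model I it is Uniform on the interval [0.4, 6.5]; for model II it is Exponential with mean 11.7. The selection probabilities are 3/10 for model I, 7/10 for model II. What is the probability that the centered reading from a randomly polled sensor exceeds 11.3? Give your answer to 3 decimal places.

Conditional on each model, P(X > 11.3): I: 0; II: 0.380674.
By total probability, P(X > 11.3) = 0.3·0 + 0.7·0.380674 = 0.266472.

0.266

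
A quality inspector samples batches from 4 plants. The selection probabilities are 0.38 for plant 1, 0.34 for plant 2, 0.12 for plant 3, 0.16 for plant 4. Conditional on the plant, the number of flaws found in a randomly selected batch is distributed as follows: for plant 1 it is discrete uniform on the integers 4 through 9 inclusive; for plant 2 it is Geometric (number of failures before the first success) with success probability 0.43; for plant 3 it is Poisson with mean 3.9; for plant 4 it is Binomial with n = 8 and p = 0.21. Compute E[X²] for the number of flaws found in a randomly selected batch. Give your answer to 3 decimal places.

21.766

For each component E[X²] = Var + (mean)², giving 1: 45.1667; 2: 4.83991; 3: 19.11; 4: 4.1496.
Overall E[X²] = 0.38·45.1667 + 0.34·4.83991 + 0.12·19.11 + 0.16·4.1496 = 21.766.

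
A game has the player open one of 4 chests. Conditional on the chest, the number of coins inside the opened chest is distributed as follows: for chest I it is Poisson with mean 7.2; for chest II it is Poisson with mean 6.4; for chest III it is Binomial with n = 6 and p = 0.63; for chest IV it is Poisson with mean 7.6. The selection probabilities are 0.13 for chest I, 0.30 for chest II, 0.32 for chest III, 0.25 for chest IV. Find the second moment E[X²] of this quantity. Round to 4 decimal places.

For each component E[X²] = Var + (mean)², giving I: 59.04; II: 47.36; III: 15.687; IV: 65.36.
Overall E[X²] = 0.13·59.04 + 0.3·47.36 + 0.32·15.687 + 0.25·65.36 = 43.243.

43.2430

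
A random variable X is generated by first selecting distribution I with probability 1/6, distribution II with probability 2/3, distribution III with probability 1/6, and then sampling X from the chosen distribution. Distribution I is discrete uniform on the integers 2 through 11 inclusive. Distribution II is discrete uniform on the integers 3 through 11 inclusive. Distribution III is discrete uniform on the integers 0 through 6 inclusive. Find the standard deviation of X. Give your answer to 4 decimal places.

2.9380

Per component, I: μ=6.5, E[X²]=50.5; II: μ=7, E[X²]=55.6667; III: μ=3, E[X²]=13.
E[X] = 0.166667·6.5 + 0.666667·7 + 0.166667·3 = 6.25.
E[X²] = 0.166667·50.5 + 0.666667·55.6667 + 0.166667·13 = 47.6944.
Var(X) = E[X²] − (E[X])² = 47.6944 − 39.0625 = 8.63194.
SD(X) = √8.63194 = 2.93802.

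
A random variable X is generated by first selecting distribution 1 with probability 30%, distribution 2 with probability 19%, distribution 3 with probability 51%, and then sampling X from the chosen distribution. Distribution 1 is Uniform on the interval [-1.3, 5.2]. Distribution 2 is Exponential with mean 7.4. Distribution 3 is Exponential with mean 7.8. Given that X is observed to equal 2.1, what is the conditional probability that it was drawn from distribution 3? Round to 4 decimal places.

Likelihoods f(2.1 | ·): 1: 0.153846; 2: 0.101747; 3: 0.0979445.
Posterior ∝ prior × likelihood. Numerator for 3: 0.51·0.0979445 = 0.0499517.
Normalizing constant: 0.3·0.153846 + 0.19·0.101747 + 0.51·0.0979445 = 0.115438.
P(3 | observation) = 0.0499517 / 0.115438 = 0.432716.

0.4327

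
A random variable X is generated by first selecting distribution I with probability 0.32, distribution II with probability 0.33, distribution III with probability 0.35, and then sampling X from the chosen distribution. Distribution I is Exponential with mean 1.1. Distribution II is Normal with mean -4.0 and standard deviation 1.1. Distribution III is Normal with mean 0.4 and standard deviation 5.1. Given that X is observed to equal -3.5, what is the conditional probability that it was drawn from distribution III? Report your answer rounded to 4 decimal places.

Likelihoods f(-3.5 | ·): I: 0; II: 0.327079; III: 0.0583926.
Posterior ∝ prior × likelihood. Numerator for III: 0.35·0.0583926 = 0.0204374.
Normalizing constant: 0.32·0 + 0.33·0.327079 + 0.35·0.0583926 = 0.128373.
P(III | observation) = 0.0204374 / 0.128373 = 0.159203.

0.1592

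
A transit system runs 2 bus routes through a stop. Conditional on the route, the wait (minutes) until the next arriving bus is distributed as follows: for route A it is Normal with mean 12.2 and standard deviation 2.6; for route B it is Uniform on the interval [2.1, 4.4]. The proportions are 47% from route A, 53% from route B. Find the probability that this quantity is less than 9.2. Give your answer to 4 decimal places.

0.5884

Conditional on each route, P(X < 9.2): A: 0.124282; B: 1.
By total probability, P(X < 9.2) = 0.47·0.124282 + 0.53·1 = 0.588412.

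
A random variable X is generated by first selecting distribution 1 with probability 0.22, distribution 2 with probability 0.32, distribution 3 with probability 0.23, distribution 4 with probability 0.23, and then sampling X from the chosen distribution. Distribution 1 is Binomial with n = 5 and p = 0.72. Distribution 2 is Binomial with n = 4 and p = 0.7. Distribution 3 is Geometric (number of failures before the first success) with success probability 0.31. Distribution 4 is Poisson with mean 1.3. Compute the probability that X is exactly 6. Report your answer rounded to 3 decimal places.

Conditional on each component, P(X = 6): 1: 0; 2: 0; 3: 0.0334546; 4: 0.00182703.
By total probability, P(X = 6) = 0.22·0 + 0.32·0 + 0.23·0.0334546 + 0.23·0.00182703 = 0.00811478.

0.008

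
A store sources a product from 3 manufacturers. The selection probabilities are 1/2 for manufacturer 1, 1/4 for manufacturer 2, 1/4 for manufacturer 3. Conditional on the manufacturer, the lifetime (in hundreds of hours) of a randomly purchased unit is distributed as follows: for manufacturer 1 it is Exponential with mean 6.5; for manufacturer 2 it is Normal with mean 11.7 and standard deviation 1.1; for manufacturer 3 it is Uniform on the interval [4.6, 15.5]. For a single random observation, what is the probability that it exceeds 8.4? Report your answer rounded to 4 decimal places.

0.5498

Conditional on each manufacturer, P(X > 8.4): 1: 0.274636; 2: 0.99865; 3: 0.651376.
By total probability, P(X > 8.4) = 0.5·0.274636 + 0.25·0.99865 + 0.25·0.651376 = 0.549825.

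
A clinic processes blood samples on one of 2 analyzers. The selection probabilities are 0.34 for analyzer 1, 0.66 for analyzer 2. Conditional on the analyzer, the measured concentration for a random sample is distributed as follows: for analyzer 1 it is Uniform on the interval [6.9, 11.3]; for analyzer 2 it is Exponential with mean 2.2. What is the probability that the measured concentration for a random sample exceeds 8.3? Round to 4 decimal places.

0.2470

Conditional on each analyzer, P(X > 8.3): 1: 0.681818; 2: 0.0229893.
By total probability, P(X > 8.3) = 0.34·0.681818 + 0.66·0.0229893 = 0.246991.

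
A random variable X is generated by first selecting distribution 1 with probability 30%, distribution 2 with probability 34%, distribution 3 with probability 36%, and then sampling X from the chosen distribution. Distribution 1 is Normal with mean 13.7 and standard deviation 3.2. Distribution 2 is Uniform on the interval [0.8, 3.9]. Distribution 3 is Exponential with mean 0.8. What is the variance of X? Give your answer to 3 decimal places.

Per component, 1: μ=13.7, E[X²]=197.93; 2: μ=2.35, E[X²]=6.32333; 3: μ=0.8, E[X²]=1.28.
E[X] = 0.3·13.7 + 0.34·2.35 + 0.36·0.8 = 5.197.
E[X²] = 0.3·197.93 + 0.34·6.32333 + 0.36·1.28 = 61.9897.
Var(X) = E[X²] − (E[X])² = 61.9897 − 27.0088 = 34.9809.

34.981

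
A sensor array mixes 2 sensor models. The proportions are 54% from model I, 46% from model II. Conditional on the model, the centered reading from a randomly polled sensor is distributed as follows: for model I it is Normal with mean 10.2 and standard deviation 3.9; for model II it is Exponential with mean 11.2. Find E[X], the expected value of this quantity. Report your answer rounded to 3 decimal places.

10.660

Component means — I: 10.2; II: 11.2.
E[X] = 0.54·10.2 + 0.46·11.2 = 10.66.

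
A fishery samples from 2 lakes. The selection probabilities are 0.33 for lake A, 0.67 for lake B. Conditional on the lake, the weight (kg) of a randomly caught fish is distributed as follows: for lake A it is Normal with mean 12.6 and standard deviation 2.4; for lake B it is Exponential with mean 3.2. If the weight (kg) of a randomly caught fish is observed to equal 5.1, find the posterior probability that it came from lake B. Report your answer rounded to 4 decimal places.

0.9903

Likelihoods f(5.1 | ·): A: 0.00125927; B: 0.0634882.
Posterior ∝ prior × likelihood. Numerator for B: 0.67·0.0634882 = 0.0425371.
Normalizing constant: 0.33·0.00125927 + 0.67·0.0634882 = 0.0429527.
P(B | observation) = 0.0425371 / 0.0429527 = 0.990325.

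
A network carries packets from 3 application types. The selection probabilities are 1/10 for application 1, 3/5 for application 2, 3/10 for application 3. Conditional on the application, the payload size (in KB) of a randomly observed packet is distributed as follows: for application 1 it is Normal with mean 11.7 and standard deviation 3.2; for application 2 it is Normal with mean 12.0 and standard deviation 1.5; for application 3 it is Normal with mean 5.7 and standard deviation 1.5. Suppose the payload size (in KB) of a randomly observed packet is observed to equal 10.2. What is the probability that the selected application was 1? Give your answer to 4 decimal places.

0.1245

Likelihoods f(10.2 | ·): 1: 0.111698; 2: 0.129457; 3: 0.00295457.
Posterior ∝ prior × likelihood. Numerator for 1: 0.1·0.111698 = 0.0111698.
Normalizing constant: 0.1·0.111698 + 0.6·0.129457 + 0.3·0.00295457 = 0.0897306.
P(1 | observation) = 0.0111698 / 0.0897306 = 0.124482.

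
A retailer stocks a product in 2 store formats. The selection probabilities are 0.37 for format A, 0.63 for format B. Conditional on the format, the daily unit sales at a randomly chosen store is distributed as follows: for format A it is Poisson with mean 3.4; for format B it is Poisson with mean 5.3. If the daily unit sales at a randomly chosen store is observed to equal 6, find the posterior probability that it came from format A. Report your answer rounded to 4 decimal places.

Likelihoods P(X=6 | ·): A: 0.0716044; B: 0.15366.
Posterior ∝ prior × likelihood. Numerator for A: 0.37·0.0716044 = 0.0264936.
Normalizing constant: 0.37·0.0716044 + 0.63·0.15366 = 0.1233.
P(A | observation) = 0.0264936 / 0.1233 = 0.214872.

0.2149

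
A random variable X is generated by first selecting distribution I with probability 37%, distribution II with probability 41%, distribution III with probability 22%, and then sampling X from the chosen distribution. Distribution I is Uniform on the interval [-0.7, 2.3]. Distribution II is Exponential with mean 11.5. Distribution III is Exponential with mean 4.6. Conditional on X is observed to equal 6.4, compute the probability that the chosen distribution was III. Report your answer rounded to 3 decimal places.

Likelihoods f(6.4 | ·): I: 0; II: 0.0498434; III: 0.0540762.
Posterior ∝ prior × likelihood. Numerator for III: 0.22·0.0540762 = 0.0118968.
Normalizing constant: 0.37·0 + 0.41·0.0498434 + 0.22·0.0540762 = 0.0323326.
P(III | observation) = 0.0118968 / 0.0323326 = 0.36795.

0.368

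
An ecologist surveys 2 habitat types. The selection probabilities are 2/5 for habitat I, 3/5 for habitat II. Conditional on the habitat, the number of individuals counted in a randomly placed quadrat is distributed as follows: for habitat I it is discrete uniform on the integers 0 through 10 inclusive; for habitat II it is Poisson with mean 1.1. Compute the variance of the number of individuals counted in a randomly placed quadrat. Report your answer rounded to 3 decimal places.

Per component, I: μ=5, E[X²]=35; II: μ=1.1, E[X²]=2.31.
E[X] = 0.4·5 + 0.6·1.1 = 2.66.
E[X²] = 0.4·35 + 0.6·2.31 = 15.386.
Var(X) = E[X²] − (E[X])² = 15.386 − 7.0756 = 8.3104.

8.310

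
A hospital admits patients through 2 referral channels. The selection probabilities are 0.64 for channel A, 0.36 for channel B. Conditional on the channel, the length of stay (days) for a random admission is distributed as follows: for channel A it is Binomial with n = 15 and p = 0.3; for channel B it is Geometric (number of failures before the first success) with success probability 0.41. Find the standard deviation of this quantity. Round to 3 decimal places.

Per component, A: μ=4.5, E[X²]=23.4; B: μ=1.43902, E[X²]=5.58061.
E[X] = 0.64·4.5 + 0.36·1.43902 = 3.39805.
E[X²] = 0.64·23.4 + 0.36·5.58061 = 16.985.
Var(X) = E[X²] − (E[X])² = 16.985 − 11.5467 = 5.43828.
SD(X) = √5.43828 = 2.33201.

2.332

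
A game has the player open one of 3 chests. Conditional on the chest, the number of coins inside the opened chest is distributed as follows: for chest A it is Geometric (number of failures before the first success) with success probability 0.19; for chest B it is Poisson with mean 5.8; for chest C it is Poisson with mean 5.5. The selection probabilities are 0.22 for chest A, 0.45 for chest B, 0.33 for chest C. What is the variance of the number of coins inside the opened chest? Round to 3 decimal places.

Per component, A: μ=4.26316, E[X²]=40.6122; B: μ=5.8, E[X²]=39.44; C: μ=5.5, E[X²]=35.75.
E[X] = 0.22·4.26316 + 0.45·5.8 + 0.33·5.5 = 5.36289.
E[X²] = 0.22·40.6122 + 0.45·39.44 + 0.33·35.75 = 38.4802.
Var(X) = E[X²] − (E[X])² = 38.4802 − 28.7606 = 9.71954.

9.720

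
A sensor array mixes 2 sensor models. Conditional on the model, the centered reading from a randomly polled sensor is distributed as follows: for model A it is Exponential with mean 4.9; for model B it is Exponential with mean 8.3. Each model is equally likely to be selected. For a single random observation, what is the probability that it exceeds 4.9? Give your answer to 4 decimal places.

0.4610

Conditional on each model, P(X > 4.9): A: 0.367879; B: 0.554127.
By total probability, P(X > 4.9) = 0.5·0.367879 + 0.5·0.554127 = 0.461003.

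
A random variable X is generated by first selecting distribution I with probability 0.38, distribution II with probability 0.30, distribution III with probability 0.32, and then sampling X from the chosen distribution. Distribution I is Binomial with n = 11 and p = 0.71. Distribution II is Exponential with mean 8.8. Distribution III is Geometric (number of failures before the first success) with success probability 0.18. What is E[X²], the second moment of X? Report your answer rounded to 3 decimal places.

For each component E[X²] = Var + (mean)², giving I: 63.261; II: 154.88; III: 46.0617.
Overall E[X²] = 0.38·63.261 + 0.3·154.88 + 0.32·46.0617 = 85.2429.

85.243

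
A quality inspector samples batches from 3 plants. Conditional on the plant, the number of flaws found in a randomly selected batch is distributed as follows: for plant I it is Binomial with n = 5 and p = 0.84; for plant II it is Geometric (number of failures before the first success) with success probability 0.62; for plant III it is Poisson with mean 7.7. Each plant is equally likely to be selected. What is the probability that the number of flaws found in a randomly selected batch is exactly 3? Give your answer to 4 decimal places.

0.0734

Conditional on each plant, P(X = 3): I: 0.151732; II: 0.0340206; III: 0.0344551.
By total probability, P(X = 3) = 0.333333·0.151732 + 0.333333·0.0340206 + 0.333333·0.0344551 = 0.0734027.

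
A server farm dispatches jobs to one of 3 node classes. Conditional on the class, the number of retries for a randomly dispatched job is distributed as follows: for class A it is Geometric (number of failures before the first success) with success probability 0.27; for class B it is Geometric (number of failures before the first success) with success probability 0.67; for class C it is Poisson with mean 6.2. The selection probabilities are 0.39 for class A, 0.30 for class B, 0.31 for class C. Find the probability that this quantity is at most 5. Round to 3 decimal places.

0.759

Conditional on each class, P(X ≤ 5): A: 0.848666; B: 0.998709; C: 0.414113.
By total probability, P(X ≤ 5) = 0.39·0.848666 + 0.3·0.998709 + 0.31·0.414113 = 0.758967.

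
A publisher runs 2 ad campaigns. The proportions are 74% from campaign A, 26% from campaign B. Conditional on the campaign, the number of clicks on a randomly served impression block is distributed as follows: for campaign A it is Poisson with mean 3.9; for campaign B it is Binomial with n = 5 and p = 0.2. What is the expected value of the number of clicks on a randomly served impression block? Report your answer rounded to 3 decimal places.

Component means — A: 3.9; B: 1.
E[X] = 0.74·3.9 + 0.26·1 = 3.146.

3.146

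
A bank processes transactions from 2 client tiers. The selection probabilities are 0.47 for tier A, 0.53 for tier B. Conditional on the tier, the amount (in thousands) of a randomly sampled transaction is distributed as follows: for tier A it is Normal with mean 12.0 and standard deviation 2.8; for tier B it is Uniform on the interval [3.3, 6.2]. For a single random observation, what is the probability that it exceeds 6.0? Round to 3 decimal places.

0.499

Conditional on each tier, P(X > 6.0): A: 0.983938; B: 0.0689655.
By total probability, P(X > 6.0) = 0.47·0.983938 + 0.53·0.0689655 = 0.499002.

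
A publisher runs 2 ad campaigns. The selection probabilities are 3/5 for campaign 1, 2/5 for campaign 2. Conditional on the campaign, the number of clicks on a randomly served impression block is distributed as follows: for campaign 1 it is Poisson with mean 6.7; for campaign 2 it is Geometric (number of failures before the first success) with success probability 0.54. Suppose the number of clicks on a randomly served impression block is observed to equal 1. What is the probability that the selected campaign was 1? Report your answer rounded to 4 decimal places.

Likelihoods P(X=1 | ·): 1: 0.00824711; 2: 0.2484.
Posterior ∝ prior × likelihood. Numerator for 1: 0.6·0.00824711 = 0.00494827.
Normalizing constant: 0.6·0.00824711 + 0.4·0.2484 = 0.104308.
P(1 | observation) = 0.00494827 / 0.104308 = 0.0474389.

0.0474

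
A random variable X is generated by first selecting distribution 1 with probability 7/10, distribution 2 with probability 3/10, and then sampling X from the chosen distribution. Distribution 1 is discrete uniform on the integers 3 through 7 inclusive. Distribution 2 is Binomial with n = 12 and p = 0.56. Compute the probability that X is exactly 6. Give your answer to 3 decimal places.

Conditional on each component, P(X = 6): 1: 0.2; 2: 0.206784.
By total probability, P(X = 6) = 0.7·0.2 + 0.3·0.206784 = 0.202035.

0.202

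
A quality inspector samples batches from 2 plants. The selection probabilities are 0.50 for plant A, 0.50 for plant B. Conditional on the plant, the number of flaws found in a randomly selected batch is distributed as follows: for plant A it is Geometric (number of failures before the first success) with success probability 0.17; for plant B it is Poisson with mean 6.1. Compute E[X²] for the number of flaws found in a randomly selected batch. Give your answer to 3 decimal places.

47.934

For each component E[X²] = Var + (mean)², giving A: 52.5571; B: 43.31.
Overall E[X²] = 0.5·52.5571 + 0.5·43.31 = 47.9335.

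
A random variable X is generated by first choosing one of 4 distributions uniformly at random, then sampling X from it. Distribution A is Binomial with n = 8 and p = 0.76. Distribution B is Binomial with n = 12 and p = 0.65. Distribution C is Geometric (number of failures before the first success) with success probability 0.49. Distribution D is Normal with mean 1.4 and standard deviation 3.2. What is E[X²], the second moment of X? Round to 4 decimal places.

29.3508

For each component E[X²] = Var + (mean)², giving A: 38.4256; B: 63.57; C: 3.20741; D: 12.2.
Overall E[X²] = 0.25·38.4256 + 0.25·63.57 + 0.25·3.20741 + 0.25·12.2 = 29.3508.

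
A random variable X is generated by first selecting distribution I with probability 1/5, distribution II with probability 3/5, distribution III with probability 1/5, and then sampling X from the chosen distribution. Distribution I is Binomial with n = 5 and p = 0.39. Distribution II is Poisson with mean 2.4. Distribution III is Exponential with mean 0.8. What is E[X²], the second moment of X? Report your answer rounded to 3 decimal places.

6.150

For each component E[X²] = Var + (mean)², giving I: 4.992; II: 8.16; III: 1.28.
Overall E[X²] = 0.2·4.992 + 0.6·8.16 + 0.2·1.28 = 6.1504.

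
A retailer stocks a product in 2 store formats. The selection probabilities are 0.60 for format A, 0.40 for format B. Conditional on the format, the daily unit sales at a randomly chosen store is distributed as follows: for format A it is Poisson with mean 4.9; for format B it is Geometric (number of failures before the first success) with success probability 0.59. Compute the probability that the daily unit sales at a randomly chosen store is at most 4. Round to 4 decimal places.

Conditional on each format, P(X ≤ 4): A: 0.458212; B: 0.988414.
By total probability, P(X ≤ 4) = 0.6·0.458212 + 0.4·0.988414 = 0.670293.

0.6703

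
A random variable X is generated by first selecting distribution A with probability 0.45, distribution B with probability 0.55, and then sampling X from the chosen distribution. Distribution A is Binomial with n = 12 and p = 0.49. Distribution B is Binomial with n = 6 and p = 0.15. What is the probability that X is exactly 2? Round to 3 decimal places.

0.105

Conditional on each component, P(X = 2): A: 0.0188642; B: 0.176177.
By total probability, P(X = 2) = 0.45·0.0188642 + 0.55·0.176177 = 0.105386.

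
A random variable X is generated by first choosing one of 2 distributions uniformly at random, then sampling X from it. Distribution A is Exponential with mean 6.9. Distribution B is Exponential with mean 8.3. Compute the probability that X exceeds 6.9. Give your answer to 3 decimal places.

0.402

Conditional on each component, P(X > 6.9): A: 0.367879; B: 0.435472.
By total probability, P(X > 6.9) = 0.5·0.367879 + 0.5·0.435472 = 0.401676.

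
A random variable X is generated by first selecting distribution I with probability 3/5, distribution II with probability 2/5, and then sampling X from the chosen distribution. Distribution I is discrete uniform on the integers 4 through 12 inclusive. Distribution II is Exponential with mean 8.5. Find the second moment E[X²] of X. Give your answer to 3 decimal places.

100.200

For each component E[X²] = Var + (mean)², giving I: 70.6667; II: 144.5.
Overall E[X²] = 0.6·70.6667 + 0.4·144.5 = 100.2.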